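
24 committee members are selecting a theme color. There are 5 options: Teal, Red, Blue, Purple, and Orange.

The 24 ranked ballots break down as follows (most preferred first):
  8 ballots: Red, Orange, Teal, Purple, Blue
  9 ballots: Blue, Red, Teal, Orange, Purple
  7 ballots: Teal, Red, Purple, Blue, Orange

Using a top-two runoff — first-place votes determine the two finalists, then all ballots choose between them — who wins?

Round 1 first-place votes: Teal 7, Red 8, Blue 9, Purple 0, Orange 0. Blue and Red advance.
Runoff: Blue is ranked above Red on 9 ballots, Red above Blue on 15.

Red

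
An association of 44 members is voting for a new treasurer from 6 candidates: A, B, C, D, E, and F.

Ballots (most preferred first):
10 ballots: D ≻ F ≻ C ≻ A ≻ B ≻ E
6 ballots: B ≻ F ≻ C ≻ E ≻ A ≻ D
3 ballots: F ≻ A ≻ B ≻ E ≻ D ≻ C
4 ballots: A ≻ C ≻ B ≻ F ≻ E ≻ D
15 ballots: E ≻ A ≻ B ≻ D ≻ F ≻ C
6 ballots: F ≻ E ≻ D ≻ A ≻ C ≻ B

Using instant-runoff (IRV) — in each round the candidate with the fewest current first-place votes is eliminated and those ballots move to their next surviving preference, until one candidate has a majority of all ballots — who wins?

B

Round 1: A 4, B 6, C 0, D 10, E 15, F 9. C eliminated.
Round 2: A 4, B 6, D 10, E 15, F 9. A eliminated.
Round 3: B 10, D 10, E 15, F 9. F eliminated.
Round 4: B 13, D 10, E 21. D eliminated.
Round 5: B 23, E 21. B has a majority (≥23).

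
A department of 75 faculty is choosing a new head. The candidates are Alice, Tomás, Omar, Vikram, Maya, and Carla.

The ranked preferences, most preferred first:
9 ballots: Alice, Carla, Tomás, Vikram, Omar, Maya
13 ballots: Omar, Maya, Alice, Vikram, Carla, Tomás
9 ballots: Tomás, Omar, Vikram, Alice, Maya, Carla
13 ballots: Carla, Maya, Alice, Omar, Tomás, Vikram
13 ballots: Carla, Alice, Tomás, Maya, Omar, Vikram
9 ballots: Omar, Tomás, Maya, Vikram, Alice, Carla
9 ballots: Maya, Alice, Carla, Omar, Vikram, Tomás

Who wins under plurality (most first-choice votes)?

Carla

First-place votes: Alice 9, Tomás 9, Omar 22, Vikram 0, Maya 9, Carla 26.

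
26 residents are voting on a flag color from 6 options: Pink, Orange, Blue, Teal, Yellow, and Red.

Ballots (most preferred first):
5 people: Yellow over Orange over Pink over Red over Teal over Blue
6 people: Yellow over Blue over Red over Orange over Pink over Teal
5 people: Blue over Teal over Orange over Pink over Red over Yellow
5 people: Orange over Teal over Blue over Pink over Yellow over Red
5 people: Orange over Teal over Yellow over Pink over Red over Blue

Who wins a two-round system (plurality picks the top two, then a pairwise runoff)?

Orange

Round 1 first-place votes: Pink 0, Orange 10, Blue 5, Teal 0, Yellow 11, Red 0. Yellow and Orange advance.
Runoff: Yellow is ranked above Orange on 11 ballots, Orange above Yellow on 15.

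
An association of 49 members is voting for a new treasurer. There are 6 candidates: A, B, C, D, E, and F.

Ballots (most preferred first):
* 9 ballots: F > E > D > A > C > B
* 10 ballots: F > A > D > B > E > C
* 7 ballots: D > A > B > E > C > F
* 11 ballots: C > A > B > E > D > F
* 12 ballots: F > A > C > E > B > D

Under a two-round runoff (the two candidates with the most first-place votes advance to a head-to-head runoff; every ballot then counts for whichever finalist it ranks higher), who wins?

F

Round 1 first-place votes: A 0, B 0, C 11, D 7, E 0, F 31. F and C advance.
Runoff: F is ranked above C on 31 ballots, C above F on 18.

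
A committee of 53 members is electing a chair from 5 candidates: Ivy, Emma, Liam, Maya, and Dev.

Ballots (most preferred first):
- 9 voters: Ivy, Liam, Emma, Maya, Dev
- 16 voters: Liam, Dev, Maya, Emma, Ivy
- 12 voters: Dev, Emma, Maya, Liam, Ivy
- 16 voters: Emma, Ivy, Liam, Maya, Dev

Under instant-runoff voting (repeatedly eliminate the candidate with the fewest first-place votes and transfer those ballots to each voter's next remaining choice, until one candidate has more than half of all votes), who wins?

Emma

Round 1: Ivy 9, Emma 16, Liam 16, Maya 0, Dev 12. Maya eliminated.
Round 2: Ivy 9, Emma 16, Liam 16, Dev 12. Ivy eliminated.
Round 3: Emma 16, Liam 25, Dev 12. Dev eliminated.
Round 4: Emma 28, Liam 25. Emma has a majority (≥27).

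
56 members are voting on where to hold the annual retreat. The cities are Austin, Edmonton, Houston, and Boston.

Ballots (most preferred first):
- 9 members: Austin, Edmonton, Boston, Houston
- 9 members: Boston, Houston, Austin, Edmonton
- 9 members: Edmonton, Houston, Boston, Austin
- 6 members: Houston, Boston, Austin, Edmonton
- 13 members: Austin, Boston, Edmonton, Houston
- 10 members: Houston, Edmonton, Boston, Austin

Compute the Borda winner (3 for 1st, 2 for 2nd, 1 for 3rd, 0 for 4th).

Boston

Austin: 9×3 + 9×1 + 9×0 + 6×1 + 13×3 + 10×0 = 81
Edmonton: 9×2 + 9×0 + 9×3 + 6×0 + 13×1 + 10×2 = 78
Houston: 9×0 + 9×2 + 9×2 + 6×3 + 13×0 + 10×3 = 84
Boston: 9×1 + 9×3 + 9×1 + 6×2 + 13×2 + 10×1 = 93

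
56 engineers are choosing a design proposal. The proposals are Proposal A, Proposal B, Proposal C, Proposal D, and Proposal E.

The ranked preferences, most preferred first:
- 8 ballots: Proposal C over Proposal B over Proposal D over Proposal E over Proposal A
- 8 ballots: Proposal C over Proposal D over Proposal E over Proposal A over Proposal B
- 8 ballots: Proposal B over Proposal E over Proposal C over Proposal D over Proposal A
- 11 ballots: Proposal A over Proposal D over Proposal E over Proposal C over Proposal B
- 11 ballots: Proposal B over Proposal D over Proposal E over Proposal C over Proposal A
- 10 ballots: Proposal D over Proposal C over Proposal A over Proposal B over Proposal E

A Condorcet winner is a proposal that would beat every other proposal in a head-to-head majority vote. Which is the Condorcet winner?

Proposal D vs Proposal A: 45–11
Proposal D vs Proposal B: 29–27
Proposal D vs Proposal C: 32–24
Proposal D vs Proposal E: 48–8
Proposal D beats every other proposal.

Proposal D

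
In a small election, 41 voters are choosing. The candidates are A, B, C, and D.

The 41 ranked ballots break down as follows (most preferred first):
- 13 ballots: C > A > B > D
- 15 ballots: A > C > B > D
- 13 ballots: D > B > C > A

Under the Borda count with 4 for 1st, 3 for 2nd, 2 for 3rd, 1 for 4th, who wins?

A: 13×3 + 15×4 + 13×1 = 112
B: 13×2 + 15×2 + 13×3 = 95
C: 13×4 + 15×3 + 13×2 = 123
D: 13×1 + 15×1 + 13×4 = 80

C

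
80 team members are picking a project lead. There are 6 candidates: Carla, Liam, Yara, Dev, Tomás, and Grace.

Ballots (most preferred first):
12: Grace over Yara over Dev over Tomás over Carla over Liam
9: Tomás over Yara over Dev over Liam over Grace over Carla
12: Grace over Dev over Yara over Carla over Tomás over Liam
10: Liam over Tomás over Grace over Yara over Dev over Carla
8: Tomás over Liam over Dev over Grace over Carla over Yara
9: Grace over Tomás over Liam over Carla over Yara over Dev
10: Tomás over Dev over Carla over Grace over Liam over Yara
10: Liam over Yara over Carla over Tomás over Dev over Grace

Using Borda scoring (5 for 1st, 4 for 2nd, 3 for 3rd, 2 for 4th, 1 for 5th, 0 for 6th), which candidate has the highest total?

Carla: 12×1 + 9×0 + 12×2 + 10×0 + 8×1 + 9×2 + 10×3 + 10×3 = 122
Liam: 12×0 + 9×2 + 12×0 + 10×5 + 8×4 + 9×3 + 10×1 + 10×5 = 187
Yara: 12×4 + 9×4 + 12×3 + 10×2 + 8×0 + 9×1 + 10×0 + 10×4 = 189
Dev: 12×3 + 9×3 + 12×4 + 10×1 + 8×3 + 9×0 + 10×4 + 10×1 = 195
Tomás: 12×2 + 9×5 + 12×1 + 10×4 + 8×5 + 9×4 + 10×5 + 10×2 = 267
Grace: 12×5 + 9×1 + 12×5 + 10×3 + 8×2 + 9×5 + 10×2 + 10×0 = 240

Tomás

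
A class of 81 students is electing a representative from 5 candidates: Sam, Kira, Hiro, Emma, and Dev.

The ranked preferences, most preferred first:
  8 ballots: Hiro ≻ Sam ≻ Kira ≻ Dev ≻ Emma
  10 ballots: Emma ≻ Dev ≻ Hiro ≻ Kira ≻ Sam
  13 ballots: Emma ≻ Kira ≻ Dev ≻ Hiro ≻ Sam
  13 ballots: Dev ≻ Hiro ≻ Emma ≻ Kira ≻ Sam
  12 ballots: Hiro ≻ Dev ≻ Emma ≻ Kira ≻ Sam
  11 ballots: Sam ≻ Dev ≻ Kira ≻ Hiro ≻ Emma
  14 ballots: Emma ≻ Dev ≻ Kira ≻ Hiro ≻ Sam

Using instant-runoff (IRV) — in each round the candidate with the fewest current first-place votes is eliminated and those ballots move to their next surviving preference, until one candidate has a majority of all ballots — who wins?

Dev

Round 1: Sam 11, Kira 0, Hiro 20, Emma 37, Dev 13. Kira eliminated.
Round 2: Sam 11, Hiro 20, Emma 37, Dev 13. Sam eliminated.
Round 3: Hiro 20, Emma 37, Dev 24. Hiro eliminated.
Round 4: Emma 37, Dev 44. Dev has a majority (≥41).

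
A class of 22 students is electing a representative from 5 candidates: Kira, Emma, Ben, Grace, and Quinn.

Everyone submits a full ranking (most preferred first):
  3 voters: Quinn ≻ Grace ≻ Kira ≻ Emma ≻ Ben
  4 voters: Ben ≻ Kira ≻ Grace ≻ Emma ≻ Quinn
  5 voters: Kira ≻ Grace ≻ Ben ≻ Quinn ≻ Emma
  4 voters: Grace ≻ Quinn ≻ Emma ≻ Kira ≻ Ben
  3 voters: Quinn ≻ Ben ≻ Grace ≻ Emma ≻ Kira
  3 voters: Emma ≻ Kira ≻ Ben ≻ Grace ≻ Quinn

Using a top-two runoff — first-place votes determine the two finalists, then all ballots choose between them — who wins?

Kira

Round 1 first-place votes: Kira 5, Emma 3, Ben 4, Grace 4, Quinn 6. Quinn and Kira advance.
Runoff: Quinn is ranked above Kira on 10 ballots, Kira above Quinn on 12.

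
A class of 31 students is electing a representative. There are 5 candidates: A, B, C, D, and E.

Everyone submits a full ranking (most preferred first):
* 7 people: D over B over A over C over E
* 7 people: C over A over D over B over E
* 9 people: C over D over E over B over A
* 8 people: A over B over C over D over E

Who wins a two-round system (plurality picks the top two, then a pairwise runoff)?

Round 1 first-place votes: A 8, B 0, C 16, D 7, E 0. C and A advance.
Runoff: C is ranked above A on 16 ballots, A above C on 15.

C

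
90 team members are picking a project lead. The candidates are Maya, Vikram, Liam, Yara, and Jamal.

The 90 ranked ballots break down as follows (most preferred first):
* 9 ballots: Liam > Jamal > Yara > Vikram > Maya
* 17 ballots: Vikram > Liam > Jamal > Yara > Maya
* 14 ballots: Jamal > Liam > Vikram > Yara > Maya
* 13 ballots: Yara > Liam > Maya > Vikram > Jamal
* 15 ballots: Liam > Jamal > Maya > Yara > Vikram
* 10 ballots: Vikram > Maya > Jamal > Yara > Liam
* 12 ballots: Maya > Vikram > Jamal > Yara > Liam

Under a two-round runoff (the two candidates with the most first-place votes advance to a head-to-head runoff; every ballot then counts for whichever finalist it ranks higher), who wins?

Liam

Round 1 first-place votes: Maya 12, Vikram 27, Liam 24, Yara 13, Jamal 14. Vikram and Liam advance.
Runoff: Vikram is ranked above Liam on 39 ballots, Liam above Vikram on 51.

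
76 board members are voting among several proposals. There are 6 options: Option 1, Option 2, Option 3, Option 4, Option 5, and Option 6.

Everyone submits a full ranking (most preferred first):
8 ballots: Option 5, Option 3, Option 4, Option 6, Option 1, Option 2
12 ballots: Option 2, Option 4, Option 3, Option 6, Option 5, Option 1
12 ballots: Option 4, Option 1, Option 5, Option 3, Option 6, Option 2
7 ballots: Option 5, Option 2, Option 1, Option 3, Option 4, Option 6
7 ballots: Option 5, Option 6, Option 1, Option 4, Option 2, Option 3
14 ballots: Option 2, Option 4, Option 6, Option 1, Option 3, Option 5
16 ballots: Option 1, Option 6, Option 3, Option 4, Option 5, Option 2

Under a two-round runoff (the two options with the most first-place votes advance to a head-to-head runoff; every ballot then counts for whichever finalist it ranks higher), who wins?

Round 1 first-place votes: Option 1 16, Option 2 26, Option 3 0, Option 4 12, Option 5 22, Option 6 0. Option 2 and Option 5 advance.
Runoff: Option 2 is ranked above Option 5 on 26 ballots, Option 5 above Option 2 on 50.

Option 5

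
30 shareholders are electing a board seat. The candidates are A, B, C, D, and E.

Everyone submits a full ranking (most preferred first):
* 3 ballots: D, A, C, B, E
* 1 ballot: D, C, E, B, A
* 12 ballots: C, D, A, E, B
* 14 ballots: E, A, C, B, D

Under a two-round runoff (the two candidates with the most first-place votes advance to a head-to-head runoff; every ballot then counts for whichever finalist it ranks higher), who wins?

Round 1 first-place votes: A 0, B 0, C 12, D 4, E 14. E and C advance.
Runoff: E is ranked above C on 14 ballots, C above E on 16.

C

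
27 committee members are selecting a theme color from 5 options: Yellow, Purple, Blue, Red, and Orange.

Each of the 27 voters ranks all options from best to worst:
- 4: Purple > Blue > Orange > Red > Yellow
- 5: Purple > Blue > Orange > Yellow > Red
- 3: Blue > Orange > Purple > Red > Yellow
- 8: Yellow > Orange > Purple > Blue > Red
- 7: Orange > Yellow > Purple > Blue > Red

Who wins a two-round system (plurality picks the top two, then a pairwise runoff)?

Yellow

Round 1 first-place votes: Yellow 8, Purple 9, Blue 3, Red 0, Orange 7. Purple and Yellow advance.
Runoff: Purple is ranked above Yellow on 12 ballots, Yellow above Purple on 15.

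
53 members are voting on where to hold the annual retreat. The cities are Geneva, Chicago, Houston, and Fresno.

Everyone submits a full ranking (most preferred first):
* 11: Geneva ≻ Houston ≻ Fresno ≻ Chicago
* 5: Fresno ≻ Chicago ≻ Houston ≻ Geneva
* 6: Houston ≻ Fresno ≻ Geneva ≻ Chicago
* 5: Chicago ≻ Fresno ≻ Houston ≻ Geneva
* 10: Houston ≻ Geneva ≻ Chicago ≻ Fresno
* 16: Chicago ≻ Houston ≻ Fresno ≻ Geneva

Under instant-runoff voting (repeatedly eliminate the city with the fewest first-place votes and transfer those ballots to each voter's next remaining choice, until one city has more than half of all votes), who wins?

Houston

Round 1: Geneva 11, Chicago 21, Houston 16, Fresno 5. Fresno eliminated.
Round 2: Geneva 11, Chicago 26, Houston 16. Geneva eliminated.
Round 3: Chicago 26, Houston 27. Houston has a majority (≥27).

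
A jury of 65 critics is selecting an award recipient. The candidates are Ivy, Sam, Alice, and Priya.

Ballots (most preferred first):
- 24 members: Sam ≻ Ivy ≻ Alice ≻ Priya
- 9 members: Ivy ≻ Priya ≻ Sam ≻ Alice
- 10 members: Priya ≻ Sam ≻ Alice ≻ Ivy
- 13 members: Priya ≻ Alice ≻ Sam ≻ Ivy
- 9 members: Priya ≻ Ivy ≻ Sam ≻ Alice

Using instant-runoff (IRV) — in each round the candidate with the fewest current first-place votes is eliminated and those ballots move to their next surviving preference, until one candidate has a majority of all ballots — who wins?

Round 1: Ivy 9, Sam 24, Alice 0, Priya 32. Alice eliminated.
Round 2: Ivy 9, Sam 24, Priya 32. Ivy eliminated.
Round 3: Sam 24, Priya 41. Priya has a majority (≥33).

Priya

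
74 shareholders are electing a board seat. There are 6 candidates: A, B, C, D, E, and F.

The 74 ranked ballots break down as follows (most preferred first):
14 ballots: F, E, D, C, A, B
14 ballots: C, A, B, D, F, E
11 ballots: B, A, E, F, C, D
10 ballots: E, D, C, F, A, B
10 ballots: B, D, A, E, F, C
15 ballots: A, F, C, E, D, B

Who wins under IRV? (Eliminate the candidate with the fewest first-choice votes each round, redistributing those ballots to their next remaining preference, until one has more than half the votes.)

C

Round 1: A 15, B 21, C 14, D 0, E 10, F 14. D eliminated.
Round 2: A 15, B 21, C 14, E 10, F 14. E eliminated.
Round 3: A 15, B 21, C 24, F 14. F eliminated.
Round 4: A 15, B 21, C 38. C has a majority (≥38).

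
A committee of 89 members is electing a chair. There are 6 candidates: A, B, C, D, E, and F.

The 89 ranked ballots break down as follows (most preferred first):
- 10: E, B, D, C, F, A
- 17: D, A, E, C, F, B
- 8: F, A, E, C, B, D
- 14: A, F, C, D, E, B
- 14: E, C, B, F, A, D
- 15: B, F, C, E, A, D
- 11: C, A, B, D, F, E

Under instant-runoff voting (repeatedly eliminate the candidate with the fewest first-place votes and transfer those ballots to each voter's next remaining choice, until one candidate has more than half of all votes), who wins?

A

Round 1: A 14, B 15, C 11, D 17, E 24, F 8. F eliminated.
Round 2: A 22, B 15, C 11, D 17, E 24. C eliminated.
Round 3: A 33, B 15, D 17, E 24. B eliminated.
Round 4: A 33, D 17, E 39. D eliminated.
Round 5: A 50, E 39. A has a majority (≥45).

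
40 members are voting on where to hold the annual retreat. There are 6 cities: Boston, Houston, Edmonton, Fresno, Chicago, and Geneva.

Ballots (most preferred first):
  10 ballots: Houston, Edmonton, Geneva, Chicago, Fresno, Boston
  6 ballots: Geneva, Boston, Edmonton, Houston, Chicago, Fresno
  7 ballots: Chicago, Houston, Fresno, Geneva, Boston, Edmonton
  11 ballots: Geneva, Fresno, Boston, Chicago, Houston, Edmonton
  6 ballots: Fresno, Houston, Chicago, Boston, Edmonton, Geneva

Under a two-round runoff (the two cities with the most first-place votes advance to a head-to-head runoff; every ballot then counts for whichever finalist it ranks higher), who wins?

Houston

Round 1 first-place votes: Boston 0, Houston 10, Edmonton 0, Fresno 6, Chicago 7, Geneva 17. Geneva and Houston advance.
Runoff: Geneva is ranked above Houston on 17 ballots, Houston above Geneva on 23.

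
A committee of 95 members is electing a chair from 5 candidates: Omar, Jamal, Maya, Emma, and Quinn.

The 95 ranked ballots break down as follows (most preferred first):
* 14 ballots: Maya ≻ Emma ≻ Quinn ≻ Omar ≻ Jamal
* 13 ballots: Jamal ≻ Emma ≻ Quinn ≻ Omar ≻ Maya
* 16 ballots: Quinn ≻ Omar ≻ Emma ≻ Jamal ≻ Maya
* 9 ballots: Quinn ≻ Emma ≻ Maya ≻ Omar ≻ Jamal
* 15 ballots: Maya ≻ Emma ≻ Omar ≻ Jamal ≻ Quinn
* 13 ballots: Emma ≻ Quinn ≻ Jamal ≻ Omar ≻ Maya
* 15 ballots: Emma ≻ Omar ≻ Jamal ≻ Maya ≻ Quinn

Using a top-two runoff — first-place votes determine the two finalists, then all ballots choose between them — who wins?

Emma

Round 1 first-place votes: Omar 0, Jamal 13, Maya 29, Emma 28, Quinn 25. Maya and Emma advance.
Runoff: Maya is ranked above Emma on 29 ballots, Emma above Maya on 66.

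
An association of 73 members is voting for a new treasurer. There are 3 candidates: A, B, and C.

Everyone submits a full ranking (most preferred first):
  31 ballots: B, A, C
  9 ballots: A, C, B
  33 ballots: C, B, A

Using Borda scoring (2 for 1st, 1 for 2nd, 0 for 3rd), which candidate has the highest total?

B

A: 31×1 + 9×2 + 33×0 = 49
B: 31×2 + 9×0 + 33×1 = 95
C: 31×0 + 9×1 + 33×2 = 75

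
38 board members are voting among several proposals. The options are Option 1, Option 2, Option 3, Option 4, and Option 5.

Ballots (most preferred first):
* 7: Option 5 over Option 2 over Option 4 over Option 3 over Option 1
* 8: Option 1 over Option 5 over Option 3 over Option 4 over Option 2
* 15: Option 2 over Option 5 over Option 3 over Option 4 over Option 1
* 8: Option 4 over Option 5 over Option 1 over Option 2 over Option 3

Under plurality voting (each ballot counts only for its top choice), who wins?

Option 2

First-place votes: Option 1 8, Option 2 15, Option 3 0, Option 4 8, Option 5 7.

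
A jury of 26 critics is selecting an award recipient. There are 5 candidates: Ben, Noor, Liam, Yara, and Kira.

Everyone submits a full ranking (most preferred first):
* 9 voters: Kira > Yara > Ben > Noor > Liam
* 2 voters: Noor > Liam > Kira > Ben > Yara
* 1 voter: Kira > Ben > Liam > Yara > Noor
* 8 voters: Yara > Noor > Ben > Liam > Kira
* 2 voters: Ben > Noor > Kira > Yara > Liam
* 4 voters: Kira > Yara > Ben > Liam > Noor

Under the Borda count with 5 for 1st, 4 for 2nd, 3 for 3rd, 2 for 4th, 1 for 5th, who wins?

Ben: 9×3 + 2×2 + 1×4 + 8×3 + 2×5 + 4×3 = 81
Noor: 9×2 + 2×5 + 1×1 + 8×4 + 2×4 + 4×1 = 73
Liam: 9×1 + 2×4 + 1×3 + 8×2 + 2×1 + 4×2 = 46
Yara: 9×4 + 2×1 + 1×2 + 8×5 + 2×2 + 4×4 = 100
Kira: 9×5 + 2×3 + 1×5 + 8×1 + 2×3 + 4×5 = 90

Yara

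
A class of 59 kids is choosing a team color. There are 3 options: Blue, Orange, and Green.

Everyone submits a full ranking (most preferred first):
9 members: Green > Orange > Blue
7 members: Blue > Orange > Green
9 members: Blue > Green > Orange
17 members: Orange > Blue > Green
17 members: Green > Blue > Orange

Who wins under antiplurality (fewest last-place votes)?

Blue

Last-place votes: Blue 9, Orange 26, Green 24.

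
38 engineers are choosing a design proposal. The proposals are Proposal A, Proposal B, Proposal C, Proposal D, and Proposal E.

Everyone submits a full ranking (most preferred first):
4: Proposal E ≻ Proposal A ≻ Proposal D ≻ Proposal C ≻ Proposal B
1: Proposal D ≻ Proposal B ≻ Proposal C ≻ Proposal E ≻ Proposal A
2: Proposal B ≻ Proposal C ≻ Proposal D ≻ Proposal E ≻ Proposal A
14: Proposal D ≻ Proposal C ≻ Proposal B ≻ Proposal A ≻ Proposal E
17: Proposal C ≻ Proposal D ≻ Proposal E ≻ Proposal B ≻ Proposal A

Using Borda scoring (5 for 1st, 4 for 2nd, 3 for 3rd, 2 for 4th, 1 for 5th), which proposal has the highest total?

Proposal D

Proposal A: 4×4 + 1×1 + 2×1 + 14×2 + 17×1 = 64
Proposal B: 4×1 + 1×4 + 2×5 + 14×3 + 17×2 = 94
Proposal C: 4×2 + 1×3 + 2×4 + 14×4 + 17×5 = 160
Proposal D: 4×3 + 1×5 + 2×3 + 14×5 + 17×4 = 161
Proposal E: 4×5 + 1×2 + 2×2 + 14×1 + 17×3 = 91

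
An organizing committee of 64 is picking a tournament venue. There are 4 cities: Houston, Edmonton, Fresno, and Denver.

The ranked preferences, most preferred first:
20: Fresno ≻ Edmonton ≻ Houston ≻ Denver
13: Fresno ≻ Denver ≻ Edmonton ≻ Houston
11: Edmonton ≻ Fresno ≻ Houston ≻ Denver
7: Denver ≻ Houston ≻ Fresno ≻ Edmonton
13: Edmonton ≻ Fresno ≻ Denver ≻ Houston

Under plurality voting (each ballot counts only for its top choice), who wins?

First-place votes: Houston 0, Edmonton 24, Fresno 33, Denver 7.

Fresno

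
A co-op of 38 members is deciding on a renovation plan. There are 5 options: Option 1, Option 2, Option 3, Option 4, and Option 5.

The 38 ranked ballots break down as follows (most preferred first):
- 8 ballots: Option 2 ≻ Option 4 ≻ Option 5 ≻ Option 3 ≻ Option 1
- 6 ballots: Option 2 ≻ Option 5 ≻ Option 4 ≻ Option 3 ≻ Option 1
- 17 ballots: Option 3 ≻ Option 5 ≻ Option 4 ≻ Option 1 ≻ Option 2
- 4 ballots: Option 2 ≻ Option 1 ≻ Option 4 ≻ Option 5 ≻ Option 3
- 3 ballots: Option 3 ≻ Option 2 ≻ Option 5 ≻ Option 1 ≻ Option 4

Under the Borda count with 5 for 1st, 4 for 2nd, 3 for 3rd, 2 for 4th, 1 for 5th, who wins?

Option 5

Option 1: 8×1 + 6×1 + 17×2 + 4×4 + 3×2 = 70
Option 2: 8×5 + 6×5 + 17×1 + 4×5 + 3×4 = 119
Option 3: 8×2 + 6×2 + 17×5 + 4×1 + 3×5 = 132
Option 4: 8×4 + 6×3 + 17×3 + 4×3 + 3×1 = 116
Option 5: 8×3 + 6×4 + 17×4 + 4×2 + 3×3 = 133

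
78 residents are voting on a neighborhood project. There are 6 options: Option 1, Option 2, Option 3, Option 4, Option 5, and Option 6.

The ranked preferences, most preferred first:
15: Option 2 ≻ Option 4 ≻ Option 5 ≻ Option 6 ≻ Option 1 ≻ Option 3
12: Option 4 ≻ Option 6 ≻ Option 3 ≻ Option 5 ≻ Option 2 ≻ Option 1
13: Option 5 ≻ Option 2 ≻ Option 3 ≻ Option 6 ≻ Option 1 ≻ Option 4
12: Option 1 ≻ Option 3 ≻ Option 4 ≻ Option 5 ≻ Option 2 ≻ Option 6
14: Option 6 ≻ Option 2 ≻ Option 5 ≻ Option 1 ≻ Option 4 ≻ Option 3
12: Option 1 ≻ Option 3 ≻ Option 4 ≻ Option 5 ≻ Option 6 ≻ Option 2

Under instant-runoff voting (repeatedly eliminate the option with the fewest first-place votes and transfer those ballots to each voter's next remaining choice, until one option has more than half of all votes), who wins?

Round 1: Option 1 24, Option 2 15, Option 3 0, Option 4 12, Option 5 13, Option 6 14. Option 3 eliminated.
Round 2: Option 1 24, Option 2 15, Option 4 12, Option 5 13, Option 6 14. Option 4 eliminated.
Round 3: Option 1 24, Option 2 15, Option 5 13, Option 6 26. Option 5 eliminated.
Round 4: Option 1 24, Option 2 28, Option 6 26. Option 1 eliminated.
Round 5: Option 2 40, Option 6 38. Option 2 has a majority (≥40).

Option 2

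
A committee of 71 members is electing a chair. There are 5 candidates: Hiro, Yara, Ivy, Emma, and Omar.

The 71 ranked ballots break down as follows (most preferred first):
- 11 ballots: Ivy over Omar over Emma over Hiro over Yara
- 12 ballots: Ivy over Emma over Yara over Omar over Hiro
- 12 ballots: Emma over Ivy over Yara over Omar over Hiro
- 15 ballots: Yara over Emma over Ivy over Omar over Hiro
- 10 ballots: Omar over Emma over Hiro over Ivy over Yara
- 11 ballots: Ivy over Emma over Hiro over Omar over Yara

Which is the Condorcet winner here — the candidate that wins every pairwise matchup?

Emma vs Hiro: 71–0
Emma vs Yara: 56–15
Emma vs Ivy: 37–34
Emma vs Omar: 50–21
Emma beats every other candidate.

Emma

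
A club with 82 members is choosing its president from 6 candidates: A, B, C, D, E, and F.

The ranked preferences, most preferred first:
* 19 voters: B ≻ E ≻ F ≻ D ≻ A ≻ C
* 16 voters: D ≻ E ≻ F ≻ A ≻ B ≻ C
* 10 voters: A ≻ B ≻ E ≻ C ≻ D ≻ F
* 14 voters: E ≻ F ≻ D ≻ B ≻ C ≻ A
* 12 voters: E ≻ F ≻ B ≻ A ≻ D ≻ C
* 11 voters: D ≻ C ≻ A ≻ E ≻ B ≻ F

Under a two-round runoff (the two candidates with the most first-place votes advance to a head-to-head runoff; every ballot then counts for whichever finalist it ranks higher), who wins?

E

Round 1 first-place votes: A 10, B 19, C 0, D 27, E 26, F 0. D and E advance.
Runoff: D is ranked above E on 27 ballots, E above D on 55.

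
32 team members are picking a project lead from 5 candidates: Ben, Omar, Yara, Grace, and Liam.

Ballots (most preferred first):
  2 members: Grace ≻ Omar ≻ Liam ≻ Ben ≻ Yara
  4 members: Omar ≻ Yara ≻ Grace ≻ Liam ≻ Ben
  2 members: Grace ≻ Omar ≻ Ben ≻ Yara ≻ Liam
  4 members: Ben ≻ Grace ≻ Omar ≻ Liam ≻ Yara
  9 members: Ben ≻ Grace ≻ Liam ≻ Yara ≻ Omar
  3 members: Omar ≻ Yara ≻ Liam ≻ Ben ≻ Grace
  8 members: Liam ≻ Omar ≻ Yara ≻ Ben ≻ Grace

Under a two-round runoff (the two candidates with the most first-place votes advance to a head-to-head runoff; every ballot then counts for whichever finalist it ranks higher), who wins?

Liam

Round 1 first-place votes: Ben 13, Omar 7, Yara 0, Grace 4, Liam 8. Ben and Liam advance.
Runoff: Ben is ranked above Liam on 15 ballots, Liam above Ben on 17.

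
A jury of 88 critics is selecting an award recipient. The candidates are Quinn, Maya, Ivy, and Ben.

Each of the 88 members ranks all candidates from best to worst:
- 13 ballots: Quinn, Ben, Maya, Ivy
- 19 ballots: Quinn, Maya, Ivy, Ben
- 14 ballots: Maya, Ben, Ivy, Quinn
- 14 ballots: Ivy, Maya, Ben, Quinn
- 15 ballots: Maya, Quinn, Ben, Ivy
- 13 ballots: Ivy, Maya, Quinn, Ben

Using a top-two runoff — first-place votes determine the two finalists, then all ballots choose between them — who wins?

Maya

Round 1 first-place votes: Quinn 32, Maya 29, Ivy 27, Ben 0. Quinn and Maya advance.
Runoff: Quinn is ranked above Maya on 32 ballots, Maya above Quinn on 56.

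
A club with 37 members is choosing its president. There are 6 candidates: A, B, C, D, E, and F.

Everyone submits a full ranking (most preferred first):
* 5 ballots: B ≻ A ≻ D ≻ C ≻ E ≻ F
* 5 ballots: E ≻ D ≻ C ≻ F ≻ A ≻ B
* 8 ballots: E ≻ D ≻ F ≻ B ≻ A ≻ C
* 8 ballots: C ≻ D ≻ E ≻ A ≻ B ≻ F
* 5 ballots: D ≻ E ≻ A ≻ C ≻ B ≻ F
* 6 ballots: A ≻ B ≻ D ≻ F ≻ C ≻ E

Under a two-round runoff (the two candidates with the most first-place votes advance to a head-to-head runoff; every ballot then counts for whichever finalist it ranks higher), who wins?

C

Round 1 first-place votes: A 6, B 5, C 8, D 5, E 13, F 0. E and C advance.
Runoff: E is ranked above C on 18 ballots, C above E on 19.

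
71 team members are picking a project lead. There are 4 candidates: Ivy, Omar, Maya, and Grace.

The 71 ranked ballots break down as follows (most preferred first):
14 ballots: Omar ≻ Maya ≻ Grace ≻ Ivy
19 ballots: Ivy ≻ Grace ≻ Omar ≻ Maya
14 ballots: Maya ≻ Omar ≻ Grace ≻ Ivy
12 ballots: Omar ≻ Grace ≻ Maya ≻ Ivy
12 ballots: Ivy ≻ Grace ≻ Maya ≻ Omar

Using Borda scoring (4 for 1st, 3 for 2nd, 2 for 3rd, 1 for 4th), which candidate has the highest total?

Omar

Ivy: 14×1 + 19×4 + 14×1 + 12×1 + 12×4 = 164
Omar: 14×4 + 19×2 + 14×3 + 12×4 + 12×1 = 196
Maya: 14×3 + 19×1 + 14×4 + 12×2 + 12×2 = 165
Grace: 14×2 + 19×3 + 14×2 + 12×3 + 12×3 = 185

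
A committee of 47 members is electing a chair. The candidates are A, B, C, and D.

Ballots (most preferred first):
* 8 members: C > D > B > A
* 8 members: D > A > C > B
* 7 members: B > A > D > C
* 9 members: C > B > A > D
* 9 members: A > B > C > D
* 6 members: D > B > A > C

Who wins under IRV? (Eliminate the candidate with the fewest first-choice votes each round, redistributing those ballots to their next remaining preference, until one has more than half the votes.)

A

Round 1: A 9, B 7, C 17, D 14. B eliminated.
Round 2: A 16, C 17, D 14. D eliminated.
Round 3: A 30, C 17. A has a majority (≥24).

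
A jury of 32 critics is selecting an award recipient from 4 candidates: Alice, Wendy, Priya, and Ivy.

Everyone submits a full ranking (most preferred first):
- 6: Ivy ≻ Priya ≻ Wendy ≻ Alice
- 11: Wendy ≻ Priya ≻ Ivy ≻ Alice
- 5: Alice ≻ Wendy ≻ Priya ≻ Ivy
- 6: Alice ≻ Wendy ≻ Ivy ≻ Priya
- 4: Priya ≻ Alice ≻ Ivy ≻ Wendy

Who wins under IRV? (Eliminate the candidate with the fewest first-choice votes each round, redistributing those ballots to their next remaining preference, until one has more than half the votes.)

Round 1: Alice 11, Wendy 11, Priya 4, Ivy 6. Priya eliminated.
Round 2: Alice 15, Wendy 11, Ivy 6. Ivy eliminated.
Round 3: Alice 15, Wendy 17. Wendy has a majority (≥17).

Wendy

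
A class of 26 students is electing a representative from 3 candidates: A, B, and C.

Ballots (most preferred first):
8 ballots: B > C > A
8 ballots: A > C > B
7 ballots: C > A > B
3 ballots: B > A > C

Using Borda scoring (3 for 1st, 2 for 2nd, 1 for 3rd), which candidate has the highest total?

C

A: 8×1 + 8×3 + 7×2 + 3×2 = 52
B: 8×3 + 8×1 + 7×1 + 3×3 = 48
C: 8×2 + 8×2 + 7×3 + 3×1 = 56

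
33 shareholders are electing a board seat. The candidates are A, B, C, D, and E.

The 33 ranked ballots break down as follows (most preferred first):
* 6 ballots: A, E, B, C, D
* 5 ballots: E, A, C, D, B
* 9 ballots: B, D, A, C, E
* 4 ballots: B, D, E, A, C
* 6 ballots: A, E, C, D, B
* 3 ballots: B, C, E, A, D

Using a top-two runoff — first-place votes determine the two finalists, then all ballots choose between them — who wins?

Round 1 first-place votes: A 12, B 16, C 0, D 0, E 5. B and A advance.
Runoff: B is ranked above A on 16 ballots, A above B on 17.

A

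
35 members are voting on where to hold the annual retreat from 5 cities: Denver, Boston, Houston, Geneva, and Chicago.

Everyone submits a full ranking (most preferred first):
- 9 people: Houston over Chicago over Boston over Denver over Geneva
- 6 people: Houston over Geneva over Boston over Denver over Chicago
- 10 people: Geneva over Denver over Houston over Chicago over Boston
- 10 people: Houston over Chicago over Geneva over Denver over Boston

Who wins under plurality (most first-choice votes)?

Houston

First-place votes: Denver 0, Boston 0, Houston 25, Geneva 10, Chicago 0.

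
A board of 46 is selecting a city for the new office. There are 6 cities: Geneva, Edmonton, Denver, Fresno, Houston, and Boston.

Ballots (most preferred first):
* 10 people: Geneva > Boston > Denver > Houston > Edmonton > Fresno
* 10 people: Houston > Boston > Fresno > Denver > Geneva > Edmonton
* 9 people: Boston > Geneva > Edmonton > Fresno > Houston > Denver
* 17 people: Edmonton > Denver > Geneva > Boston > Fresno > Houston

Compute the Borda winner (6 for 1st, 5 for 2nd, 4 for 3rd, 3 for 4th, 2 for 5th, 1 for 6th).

Boston

Geneva: 10×6 + 10×2 + 9×5 + 17×4 = 193
Edmonton: 10×2 + 10×1 + 9×4 + 17×6 = 168
Denver: 10×4 + 10×3 + 9×1 + 17×5 = 164
Fresno: 10×1 + 10×4 + 9×3 + 17×2 = 111
Houston: 10×3 + 10×6 + 9×2 + 17×1 = 125
Boston: 10×5 + 10×5 + 9×6 + 17×3 = 205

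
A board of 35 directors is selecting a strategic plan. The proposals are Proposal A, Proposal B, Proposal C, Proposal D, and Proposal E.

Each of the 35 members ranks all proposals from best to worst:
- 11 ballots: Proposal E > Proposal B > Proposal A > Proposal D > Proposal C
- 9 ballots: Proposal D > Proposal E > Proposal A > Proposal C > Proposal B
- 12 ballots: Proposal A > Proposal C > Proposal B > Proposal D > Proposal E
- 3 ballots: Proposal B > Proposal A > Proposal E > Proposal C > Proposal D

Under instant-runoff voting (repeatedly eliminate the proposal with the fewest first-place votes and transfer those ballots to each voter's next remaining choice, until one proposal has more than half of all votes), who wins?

Round 1: Proposal A 12, Proposal B 3, Proposal C 0, Proposal D 9, Proposal E 11. Proposal C eliminated.
Round 2: Proposal A 12, Proposal B 3, Proposal D 9, Proposal E 11. Proposal B eliminated.
Round 3: Proposal A 15, Proposal D 9, Proposal E 11. Proposal D eliminated.
Round 4: Proposal A 15, Proposal E 20. Proposal E has a majority (≥18).

Proposal E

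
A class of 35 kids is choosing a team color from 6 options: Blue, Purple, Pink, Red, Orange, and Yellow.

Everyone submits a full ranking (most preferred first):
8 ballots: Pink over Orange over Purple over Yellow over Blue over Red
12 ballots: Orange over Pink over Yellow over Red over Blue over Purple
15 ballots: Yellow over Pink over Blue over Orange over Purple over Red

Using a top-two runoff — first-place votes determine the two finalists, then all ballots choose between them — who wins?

Round 1 first-place votes: Blue 0, Purple 0, Pink 8, Red 0, Orange 12, Yellow 15. Yellow and Orange advance.
Runoff: Yellow is ranked above Orange on 15 ballots, Orange above Yellow on 20.

Orange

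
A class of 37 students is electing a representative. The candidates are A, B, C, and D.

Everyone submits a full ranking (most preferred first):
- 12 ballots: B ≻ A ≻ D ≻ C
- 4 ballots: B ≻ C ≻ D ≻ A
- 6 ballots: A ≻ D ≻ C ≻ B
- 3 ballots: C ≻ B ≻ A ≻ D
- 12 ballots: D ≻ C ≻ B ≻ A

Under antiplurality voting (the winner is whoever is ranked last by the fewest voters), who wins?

D

Last-place votes: A 16, B 6, C 12, D 3.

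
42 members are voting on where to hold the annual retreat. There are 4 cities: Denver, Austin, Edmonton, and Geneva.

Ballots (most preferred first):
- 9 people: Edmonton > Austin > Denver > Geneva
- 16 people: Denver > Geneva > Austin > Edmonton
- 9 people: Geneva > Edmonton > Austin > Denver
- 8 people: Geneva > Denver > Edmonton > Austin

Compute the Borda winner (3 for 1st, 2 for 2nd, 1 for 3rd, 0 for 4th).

Geneva

Denver: 9×1 + 16×3 + 9×0 + 8×2 = 73
Austin: 9×2 + 16×1 + 9×1 + 8×0 = 43
Edmonton: 9×3 + 16×0 + 9×2 + 8×1 = 53
Geneva: 9×0 + 16×2 + 9×3 + 8×3 = 83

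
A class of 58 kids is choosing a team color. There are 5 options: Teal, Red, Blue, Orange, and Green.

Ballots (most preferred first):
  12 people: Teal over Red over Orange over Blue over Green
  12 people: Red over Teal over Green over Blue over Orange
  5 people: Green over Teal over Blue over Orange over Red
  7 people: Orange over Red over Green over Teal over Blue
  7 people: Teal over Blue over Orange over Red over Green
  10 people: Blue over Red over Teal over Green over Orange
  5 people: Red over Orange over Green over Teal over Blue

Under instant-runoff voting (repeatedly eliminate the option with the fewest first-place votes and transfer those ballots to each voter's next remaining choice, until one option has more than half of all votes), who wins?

Red

Round 1: Teal 19, Red 17, Blue 10, Orange 7, Green 5. Green eliminated.
Round 2: Teal 24, Red 17, Blue 10, Orange 7. Orange eliminated.
Round 3: Teal 24, Red 24, Blue 10. Blue eliminated.
Round 4: Teal 24, Red 34. Red has a majority (≥30).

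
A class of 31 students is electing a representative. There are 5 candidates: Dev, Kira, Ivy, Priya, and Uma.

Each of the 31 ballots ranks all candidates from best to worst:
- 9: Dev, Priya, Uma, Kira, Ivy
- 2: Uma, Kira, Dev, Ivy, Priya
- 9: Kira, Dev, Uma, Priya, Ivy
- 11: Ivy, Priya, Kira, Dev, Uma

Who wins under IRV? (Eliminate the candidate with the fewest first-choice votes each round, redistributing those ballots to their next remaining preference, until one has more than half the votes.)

Round 1: Dev 9, Kira 9, Ivy 11, Priya 0, Uma 2. Priya eliminated.
Round 2: Dev 9, Kira 9, Ivy 11, Uma 2. Uma eliminated.
Round 3: Dev 9, Kira 11, Ivy 11. Dev eliminated.
Round 4: Kira 20, Ivy 11. Kira has a majority (≥16).

Kira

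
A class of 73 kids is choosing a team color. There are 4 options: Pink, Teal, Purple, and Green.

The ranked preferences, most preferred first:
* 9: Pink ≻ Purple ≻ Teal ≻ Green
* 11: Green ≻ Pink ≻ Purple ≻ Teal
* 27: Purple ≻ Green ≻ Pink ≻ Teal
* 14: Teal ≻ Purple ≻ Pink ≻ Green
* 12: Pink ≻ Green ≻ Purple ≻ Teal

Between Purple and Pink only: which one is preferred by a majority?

Purple is ranked above Pink on 41 ballots; Pink above Purple on 32.

Purple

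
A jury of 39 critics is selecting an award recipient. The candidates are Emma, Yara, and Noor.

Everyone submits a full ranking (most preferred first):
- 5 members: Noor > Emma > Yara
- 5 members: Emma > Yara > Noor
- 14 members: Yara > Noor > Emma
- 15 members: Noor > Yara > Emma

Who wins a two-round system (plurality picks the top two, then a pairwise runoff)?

Noor

Round 1 first-place votes: Emma 5, Yara 14, Noor 20. Noor and Yara advance.
Runoff: Noor is ranked above Yara on 20 ballots, Yara above Noor on 19.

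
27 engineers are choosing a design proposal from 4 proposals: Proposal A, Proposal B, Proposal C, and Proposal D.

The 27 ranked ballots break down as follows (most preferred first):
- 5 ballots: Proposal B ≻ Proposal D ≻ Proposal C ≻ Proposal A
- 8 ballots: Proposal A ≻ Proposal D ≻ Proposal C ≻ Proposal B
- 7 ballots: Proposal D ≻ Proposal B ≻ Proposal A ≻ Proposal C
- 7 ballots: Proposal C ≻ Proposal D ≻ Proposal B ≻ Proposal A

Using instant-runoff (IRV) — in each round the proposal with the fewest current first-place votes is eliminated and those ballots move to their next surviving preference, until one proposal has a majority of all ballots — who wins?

Proposal D

Round 1: Proposal A 8, Proposal B 5, Proposal C 7, Proposal D 7. Proposal B eliminated.
Round 2: Proposal A 8, Proposal C 7, Proposal D 12. Proposal C eliminated.
Round 3: Proposal A 8, Proposal D 19. Proposal D has a majority (≥14).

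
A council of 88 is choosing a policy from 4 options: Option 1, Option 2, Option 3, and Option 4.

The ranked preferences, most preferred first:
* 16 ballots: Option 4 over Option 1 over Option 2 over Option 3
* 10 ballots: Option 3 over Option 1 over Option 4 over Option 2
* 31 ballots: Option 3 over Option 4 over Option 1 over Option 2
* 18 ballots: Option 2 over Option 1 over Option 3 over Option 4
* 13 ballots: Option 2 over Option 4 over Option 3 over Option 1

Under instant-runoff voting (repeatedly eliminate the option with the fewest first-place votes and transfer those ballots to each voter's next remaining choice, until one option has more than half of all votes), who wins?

Round 1: Option 1 0, Option 2 31, Option 3 41, Option 4 16. Option 1 eliminated.
Round 2: Option 2 31, Option 3 41, Option 4 16. Option 4 eliminated.
Round 3: Option 2 47, Option 3 41. Option 2 has a majority (≥45).

Option 2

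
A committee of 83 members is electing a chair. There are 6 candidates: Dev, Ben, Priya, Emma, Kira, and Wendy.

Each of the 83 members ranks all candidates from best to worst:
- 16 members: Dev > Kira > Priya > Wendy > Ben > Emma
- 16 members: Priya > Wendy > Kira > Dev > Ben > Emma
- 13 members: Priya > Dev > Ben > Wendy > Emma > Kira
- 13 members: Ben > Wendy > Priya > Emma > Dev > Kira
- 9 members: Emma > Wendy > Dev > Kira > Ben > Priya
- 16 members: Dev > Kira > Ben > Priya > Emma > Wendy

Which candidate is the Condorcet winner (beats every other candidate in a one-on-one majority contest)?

Priya

Priya vs Dev: 42–41
Priya vs Ben: 45–38
Priya vs Emma: 74–9
Priya vs Kira: 42–41
Priya vs Wendy: 61–22
Priya beats every other candidate.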